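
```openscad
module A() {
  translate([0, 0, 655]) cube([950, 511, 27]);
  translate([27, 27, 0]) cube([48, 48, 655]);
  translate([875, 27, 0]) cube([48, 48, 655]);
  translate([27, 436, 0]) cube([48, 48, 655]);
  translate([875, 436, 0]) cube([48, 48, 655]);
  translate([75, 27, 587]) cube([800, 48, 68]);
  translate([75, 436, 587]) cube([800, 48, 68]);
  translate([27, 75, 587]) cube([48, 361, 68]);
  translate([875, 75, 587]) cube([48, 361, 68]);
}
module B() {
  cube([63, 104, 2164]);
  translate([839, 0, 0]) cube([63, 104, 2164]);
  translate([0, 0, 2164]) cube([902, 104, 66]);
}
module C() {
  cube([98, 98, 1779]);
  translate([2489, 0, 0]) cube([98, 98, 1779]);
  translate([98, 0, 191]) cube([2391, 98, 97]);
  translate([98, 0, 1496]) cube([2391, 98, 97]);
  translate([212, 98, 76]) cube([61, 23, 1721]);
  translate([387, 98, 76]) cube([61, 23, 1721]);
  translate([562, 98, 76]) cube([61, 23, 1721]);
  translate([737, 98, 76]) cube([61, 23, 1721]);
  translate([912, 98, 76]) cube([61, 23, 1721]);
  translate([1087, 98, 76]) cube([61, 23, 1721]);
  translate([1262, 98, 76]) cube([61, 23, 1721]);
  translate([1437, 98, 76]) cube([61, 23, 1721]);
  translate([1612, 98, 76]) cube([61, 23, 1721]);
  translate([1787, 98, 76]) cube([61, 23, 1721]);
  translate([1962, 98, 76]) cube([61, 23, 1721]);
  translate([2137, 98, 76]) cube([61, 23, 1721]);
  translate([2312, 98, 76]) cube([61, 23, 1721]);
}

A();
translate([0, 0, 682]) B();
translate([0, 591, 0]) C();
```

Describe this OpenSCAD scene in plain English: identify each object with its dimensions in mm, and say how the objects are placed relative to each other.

A is a table with a 950×511 mm rectangular top, 27 mm thick, top surface at z = 682 mm, supported by four 48×48 mm square legs, each inset 27 mm from the nearest pair of top edges, running from the floor. Four apron rails, 48 mm thick and 68 mm tall, run between adjacent legs with their top edges flush with the underside of the top and their outer faces flush with the legs' outer faces.

B is a door frame. The clear opening is 776 mm wide and 2164 mm high. Two 63 mm wide jambs, 104 mm deep, stand either side of the opening from the floor to the top of the opening. A 66 mm thick head sits across the top of both jambs, spanning the full outside width of the frame.

C is a fence section. Two 98×98 mm posts, 1779 mm tall, stand on the floor with a clear span of 2391 mm between their inner faces. Two horizontal rails of 98×97 mm section span the gap between the posts with their undersides at z = 191 mm and z = 1496 mm, flush with the posts' −y face. 13 pickets, each 61 mm wide, 23 mm thick and 1721 mm tall, are fixed to the +y face of the rails with their bottoms at z = 76 mm, evenly spaced across the span with equal gaps (rounded down to the nearest mm) at the −x end and between each pair — any rounding remainder accumulates at the +x end.

The door frame is on top of the table. The fence section is on the floor beside the table on its +y side.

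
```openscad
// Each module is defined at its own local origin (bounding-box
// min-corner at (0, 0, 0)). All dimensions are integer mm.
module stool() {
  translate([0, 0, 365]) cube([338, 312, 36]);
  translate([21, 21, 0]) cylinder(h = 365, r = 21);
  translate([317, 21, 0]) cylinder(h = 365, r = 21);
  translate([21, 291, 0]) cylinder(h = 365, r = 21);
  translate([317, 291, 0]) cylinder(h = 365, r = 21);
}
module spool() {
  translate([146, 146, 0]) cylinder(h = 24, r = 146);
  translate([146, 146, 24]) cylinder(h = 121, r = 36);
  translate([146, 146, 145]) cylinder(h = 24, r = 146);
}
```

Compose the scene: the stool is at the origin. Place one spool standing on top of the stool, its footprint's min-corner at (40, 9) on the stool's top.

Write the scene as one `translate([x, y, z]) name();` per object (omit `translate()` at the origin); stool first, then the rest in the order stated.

stool();
translate([40, 9, 401]) spool();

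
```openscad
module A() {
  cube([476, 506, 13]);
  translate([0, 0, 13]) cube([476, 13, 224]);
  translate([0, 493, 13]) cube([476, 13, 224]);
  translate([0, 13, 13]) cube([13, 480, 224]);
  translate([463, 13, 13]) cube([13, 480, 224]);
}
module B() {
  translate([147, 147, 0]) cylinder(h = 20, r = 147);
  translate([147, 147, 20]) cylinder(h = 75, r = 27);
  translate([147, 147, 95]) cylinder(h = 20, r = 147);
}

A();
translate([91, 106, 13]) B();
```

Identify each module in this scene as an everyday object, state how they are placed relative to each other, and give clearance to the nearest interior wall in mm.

A is an open box. B is a spool. The spool sits inside the open box, centred. The clearance to the nearest interior wall is 78 mm.

Clearances: x = 78, y = 93; minimum 78 mm.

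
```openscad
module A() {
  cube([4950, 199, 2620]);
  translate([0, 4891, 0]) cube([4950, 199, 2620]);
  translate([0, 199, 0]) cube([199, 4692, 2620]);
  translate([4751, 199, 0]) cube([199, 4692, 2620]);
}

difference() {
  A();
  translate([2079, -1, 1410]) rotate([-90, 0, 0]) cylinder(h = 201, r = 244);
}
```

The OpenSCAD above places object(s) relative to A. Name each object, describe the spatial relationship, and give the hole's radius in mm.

The subtracted cylinder has r = 244 mm.

A is a house frame. The house frame has a circular hole through its front wall. The hole's radius is 244 mm.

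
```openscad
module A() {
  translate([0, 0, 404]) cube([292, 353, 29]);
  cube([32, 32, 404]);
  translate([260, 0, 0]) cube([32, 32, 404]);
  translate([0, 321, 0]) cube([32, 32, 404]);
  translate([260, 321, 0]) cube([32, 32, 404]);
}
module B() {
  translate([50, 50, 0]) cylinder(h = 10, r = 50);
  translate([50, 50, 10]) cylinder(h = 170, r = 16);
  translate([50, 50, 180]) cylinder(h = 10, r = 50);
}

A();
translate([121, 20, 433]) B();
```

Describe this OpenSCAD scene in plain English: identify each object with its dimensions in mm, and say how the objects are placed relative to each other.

A is a four-legged stool. The seat is a 292×353×29 mm slab whose top surface is at z = 433 mm; four square legs, each 32×32 mm in cross-section, run from the floor (z = 0) to the underside of the seat, each flush with a corner of the seat.

B is a spool: two coaxial disc flanges of radius 50 mm and thickness 10 mm, joined by a core cylinder of radius 16 mm and height 170 mm. The lower flange rests on z = 0 and the three cylinders share a vertical axis.

The spool is on top of the stool.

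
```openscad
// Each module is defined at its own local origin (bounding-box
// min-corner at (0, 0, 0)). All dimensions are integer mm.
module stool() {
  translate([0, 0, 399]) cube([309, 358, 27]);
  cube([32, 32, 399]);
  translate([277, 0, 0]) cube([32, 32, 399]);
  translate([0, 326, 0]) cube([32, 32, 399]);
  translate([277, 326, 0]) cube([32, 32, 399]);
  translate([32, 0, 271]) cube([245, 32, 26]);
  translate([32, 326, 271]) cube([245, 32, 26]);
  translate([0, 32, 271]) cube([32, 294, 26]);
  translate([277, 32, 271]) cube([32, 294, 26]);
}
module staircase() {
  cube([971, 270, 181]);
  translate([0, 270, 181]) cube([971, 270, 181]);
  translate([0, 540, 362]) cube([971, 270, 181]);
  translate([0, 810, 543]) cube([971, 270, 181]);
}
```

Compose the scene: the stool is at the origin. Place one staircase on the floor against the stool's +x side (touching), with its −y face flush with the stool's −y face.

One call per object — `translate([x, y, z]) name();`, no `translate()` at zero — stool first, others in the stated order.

stool();
translate([309, 0, 0]) staircase();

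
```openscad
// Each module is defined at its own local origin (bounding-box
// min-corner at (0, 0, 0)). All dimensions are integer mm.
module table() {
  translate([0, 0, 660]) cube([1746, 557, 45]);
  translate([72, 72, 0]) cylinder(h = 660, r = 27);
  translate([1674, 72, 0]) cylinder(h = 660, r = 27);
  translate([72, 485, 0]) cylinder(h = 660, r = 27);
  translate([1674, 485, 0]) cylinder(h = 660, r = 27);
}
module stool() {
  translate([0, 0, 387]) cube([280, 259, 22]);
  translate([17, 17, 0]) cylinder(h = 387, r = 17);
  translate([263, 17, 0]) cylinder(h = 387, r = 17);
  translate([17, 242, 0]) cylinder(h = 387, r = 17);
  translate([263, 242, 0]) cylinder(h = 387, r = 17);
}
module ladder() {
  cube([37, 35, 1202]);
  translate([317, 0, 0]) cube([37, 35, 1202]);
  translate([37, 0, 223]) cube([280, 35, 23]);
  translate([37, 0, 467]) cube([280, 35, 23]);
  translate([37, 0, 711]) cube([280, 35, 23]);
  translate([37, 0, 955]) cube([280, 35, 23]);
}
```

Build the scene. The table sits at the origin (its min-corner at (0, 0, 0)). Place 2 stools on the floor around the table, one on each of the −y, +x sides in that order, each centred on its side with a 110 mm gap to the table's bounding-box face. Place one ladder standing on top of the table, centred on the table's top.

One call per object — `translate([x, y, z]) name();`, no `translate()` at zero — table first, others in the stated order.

table();
translate([733, -369, 0]) stool();
translate([1856, 149, 0]) stool();
translate([696, 261, 705]) ladder();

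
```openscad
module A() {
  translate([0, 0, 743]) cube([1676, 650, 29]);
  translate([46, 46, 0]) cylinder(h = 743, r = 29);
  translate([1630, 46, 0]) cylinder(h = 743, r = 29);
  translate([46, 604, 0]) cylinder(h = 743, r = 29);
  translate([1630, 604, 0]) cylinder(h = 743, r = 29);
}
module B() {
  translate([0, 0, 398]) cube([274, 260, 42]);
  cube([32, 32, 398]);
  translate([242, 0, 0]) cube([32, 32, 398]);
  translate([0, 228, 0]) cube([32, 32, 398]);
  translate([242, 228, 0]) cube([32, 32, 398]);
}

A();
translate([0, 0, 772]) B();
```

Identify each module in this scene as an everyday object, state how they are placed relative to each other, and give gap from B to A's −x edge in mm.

The stool's min-x is at 0; the table's min-x is 0; gap = 0 mm.

A is a table. B is a stool. The stool is on top of the table. The gap from the stool to the table's −x edge is 0 mm.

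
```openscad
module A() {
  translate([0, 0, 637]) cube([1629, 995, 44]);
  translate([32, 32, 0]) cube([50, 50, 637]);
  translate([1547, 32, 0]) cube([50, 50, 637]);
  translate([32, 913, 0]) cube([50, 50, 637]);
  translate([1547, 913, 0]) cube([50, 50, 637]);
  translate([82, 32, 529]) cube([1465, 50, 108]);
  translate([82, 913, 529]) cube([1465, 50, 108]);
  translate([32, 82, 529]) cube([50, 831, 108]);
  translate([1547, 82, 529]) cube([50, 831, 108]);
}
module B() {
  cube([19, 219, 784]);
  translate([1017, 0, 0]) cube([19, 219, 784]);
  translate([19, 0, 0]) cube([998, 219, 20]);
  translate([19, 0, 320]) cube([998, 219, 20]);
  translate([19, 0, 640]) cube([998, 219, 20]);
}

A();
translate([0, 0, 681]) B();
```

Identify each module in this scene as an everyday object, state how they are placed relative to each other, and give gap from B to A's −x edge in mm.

The bookshelf's min-x is at 0; the table's min-x is 0; gap = 0 mm.

A is a table. B is a bookshelf. The bookshelf is on top of the table. The gap from the bookshelf to the table's −x edge is 0 mm.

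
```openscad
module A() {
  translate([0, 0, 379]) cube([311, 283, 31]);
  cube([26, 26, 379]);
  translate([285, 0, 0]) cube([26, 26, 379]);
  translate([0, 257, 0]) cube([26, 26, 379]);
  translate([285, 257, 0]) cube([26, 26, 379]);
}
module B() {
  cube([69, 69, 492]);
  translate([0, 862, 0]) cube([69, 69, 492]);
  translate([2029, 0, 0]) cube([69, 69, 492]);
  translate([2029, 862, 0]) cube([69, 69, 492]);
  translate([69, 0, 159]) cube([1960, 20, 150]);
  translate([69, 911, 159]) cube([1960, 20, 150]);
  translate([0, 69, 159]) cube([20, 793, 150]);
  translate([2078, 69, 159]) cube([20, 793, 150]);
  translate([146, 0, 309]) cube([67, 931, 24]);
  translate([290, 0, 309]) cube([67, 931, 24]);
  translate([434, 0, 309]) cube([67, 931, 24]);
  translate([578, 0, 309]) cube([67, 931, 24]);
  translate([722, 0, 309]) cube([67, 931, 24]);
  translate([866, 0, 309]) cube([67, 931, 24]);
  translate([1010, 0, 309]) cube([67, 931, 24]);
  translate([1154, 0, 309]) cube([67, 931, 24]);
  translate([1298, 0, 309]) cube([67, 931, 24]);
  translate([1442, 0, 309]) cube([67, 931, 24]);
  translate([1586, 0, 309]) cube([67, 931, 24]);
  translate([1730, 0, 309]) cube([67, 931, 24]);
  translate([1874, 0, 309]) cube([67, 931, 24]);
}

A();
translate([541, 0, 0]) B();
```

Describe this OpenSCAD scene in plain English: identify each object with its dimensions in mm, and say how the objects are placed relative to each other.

A is a four-legged stool. The seat is a 311×283×31 mm slab whose top surface is at z = 410 mm; four square legs, each 26×26 mm in cross-section, run from the floor (z = 0) to the underside of the seat, each flush with a corner of the seat.

B is a bed frame 2098 mm long (x) by 931 mm wide (y). Four 69×69 mm corner posts, 492 mm tall, at the corners of the footprint. Four rails of 20 mm thickness and 150 mm height run between adjacent posts with their undersides at z = 159 mm, their outer faces flush with the outside of the frame (the two x-running rails run between the posts' inner faces; the two y-running rails run between the posts' inner faces). 13 slats, each 67 mm wide (x) and 24 mm thick, lie across the top of the two x-running rails, running the full 931 mm width of the frame in y; the slats are evenly spaced along x between the inner faces of the end posts with equal gaps (rounded down to the nearest mm) at the −x end and between each pair — any rounding remainder accumulates at the +x end.

The bed frame is on the floor beside the stool on its +x side.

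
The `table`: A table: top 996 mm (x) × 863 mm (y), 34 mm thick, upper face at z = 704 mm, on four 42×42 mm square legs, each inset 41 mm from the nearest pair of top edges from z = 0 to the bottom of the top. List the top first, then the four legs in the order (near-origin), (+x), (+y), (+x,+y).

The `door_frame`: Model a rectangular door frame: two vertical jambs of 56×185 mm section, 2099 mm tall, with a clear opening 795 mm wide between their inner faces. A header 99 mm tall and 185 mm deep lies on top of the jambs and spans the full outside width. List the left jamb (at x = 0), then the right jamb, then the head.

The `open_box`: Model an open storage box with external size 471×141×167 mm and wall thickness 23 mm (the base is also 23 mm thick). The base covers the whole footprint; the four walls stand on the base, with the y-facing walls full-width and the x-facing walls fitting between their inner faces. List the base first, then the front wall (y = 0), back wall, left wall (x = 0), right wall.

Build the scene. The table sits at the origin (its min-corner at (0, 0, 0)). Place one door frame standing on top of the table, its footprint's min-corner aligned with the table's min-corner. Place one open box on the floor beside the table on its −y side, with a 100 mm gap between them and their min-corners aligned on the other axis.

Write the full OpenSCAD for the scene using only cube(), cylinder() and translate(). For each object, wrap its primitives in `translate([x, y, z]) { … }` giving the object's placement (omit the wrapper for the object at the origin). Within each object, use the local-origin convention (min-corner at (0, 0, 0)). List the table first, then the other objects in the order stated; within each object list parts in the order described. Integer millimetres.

translate([0, 0, 670]) cube([996, 863, 34]);
translate([41, 41, 0]) cube([42, 42, 670]);
translate([913, 41, 0]) cube([42, 42, 670]);
translate([41, 780, 0]) cube([42, 42, 670]);
translate([913, 780, 0]) cube([42, 42, 670]);
translate([0, 0, 704]) {
  cube([56, 185, 2099]);
  translate([851, 0, 0]) cube([56, 185, 2099]);
  translate([0, 0, 2099]) cube([907, 185, 99]);
}
translate([0, -241, 0]) {
  cube([471, 141, 23]);
  translate([0, 0, 23]) cube([471, 23, 144]);
  translate([0, 118, 23]) cube([471, 23, 144]);
  translate([0, 23, 23]) cube([23, 95, 144]);
  translate([448, 23, 23]) cube([23, 95, 144]);
}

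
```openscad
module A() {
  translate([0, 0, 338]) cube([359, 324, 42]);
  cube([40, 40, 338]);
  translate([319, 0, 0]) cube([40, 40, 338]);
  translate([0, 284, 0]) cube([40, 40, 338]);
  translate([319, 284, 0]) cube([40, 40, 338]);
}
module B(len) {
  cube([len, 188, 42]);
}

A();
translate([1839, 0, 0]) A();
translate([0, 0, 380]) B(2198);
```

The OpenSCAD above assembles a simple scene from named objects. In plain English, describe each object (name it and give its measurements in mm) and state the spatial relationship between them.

A is a simple wooden stool: a rectangular seat 359 mm (x) by 324 mm (y), 42 mm thick, top face at z = 380 mm, on four square legs, each 40×40 mm in cross-section. The legs rest on z = 0, each flush with a corner of the seat.

B is a rectangular beam 2198 mm long (x), 188 mm deep (y), 42 mm thick (z).

The beam spans the tops of two stools placed 1480 mm apart, resting at z = 380 mm.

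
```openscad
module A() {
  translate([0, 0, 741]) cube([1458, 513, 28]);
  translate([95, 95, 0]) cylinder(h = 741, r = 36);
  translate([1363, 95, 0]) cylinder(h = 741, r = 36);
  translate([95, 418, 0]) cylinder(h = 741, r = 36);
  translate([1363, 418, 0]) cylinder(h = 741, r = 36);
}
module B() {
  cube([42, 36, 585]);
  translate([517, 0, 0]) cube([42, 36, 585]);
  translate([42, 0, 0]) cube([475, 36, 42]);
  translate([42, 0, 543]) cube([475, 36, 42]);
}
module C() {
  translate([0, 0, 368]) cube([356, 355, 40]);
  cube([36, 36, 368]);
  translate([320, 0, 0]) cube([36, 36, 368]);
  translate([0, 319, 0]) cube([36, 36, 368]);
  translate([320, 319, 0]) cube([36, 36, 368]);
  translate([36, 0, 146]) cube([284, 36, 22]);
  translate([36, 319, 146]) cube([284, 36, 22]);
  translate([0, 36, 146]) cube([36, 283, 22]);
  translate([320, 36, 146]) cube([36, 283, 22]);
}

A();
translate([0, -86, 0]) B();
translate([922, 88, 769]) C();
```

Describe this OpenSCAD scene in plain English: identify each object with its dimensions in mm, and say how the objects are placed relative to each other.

A is a table with a 1458×513 mm rectangular top, 28 mm thick, top surface at z = 769 mm, supported by four round legs of 72 mm diameter, each leg's bounding box inset 59 mm from the nearest pair of top edges, running from the floor.

B is a rectangular picture frame lying in the x–z plane (depth along y). The opening is 475 mm wide (x) by 501 mm tall (z), surrounded by a border 42 mm wide on all four sides. The frame is 36 mm deep and is made of two full-height vertical stiles with two horizontal rails fitted between them.

C is a simple wooden stool: a rectangular seat 356 mm (x) by 355 mm (y), 40 mm thick, top face at z = 408 mm, on four square legs, each 36×36 mm in cross-section. The legs rest on z = 0, each flush with a corner of the seat. Four stretchers, 36 mm wide and 22 mm tall, connect adjacent legs with their undersides at z = 146 mm, each running between the inner faces of the legs it joins and aligned with the legs' outer faces on the other axis.

The picture frame is on the floor beside the table on its −y side. The stool is on top of the table.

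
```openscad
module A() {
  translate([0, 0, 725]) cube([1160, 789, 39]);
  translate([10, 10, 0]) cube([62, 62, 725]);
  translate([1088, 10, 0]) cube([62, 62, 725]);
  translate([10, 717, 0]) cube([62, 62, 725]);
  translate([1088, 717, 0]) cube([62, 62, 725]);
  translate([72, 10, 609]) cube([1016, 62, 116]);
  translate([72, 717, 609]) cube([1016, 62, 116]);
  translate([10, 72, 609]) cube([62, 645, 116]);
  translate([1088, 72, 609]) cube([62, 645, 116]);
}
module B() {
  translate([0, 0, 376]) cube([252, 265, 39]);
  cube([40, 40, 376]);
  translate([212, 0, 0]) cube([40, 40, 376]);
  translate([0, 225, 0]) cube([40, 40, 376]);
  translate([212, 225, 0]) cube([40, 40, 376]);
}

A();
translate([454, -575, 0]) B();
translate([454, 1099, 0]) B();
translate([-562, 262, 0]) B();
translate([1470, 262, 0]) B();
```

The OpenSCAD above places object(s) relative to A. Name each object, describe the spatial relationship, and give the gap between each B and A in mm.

A is a table. B is a stool. Four stools sit around the table at the −y, +y, −x, +x sides. The gap between each stool and the table is 310 mm.

Each stool's nearest face is 310 mm from the table's bounding box.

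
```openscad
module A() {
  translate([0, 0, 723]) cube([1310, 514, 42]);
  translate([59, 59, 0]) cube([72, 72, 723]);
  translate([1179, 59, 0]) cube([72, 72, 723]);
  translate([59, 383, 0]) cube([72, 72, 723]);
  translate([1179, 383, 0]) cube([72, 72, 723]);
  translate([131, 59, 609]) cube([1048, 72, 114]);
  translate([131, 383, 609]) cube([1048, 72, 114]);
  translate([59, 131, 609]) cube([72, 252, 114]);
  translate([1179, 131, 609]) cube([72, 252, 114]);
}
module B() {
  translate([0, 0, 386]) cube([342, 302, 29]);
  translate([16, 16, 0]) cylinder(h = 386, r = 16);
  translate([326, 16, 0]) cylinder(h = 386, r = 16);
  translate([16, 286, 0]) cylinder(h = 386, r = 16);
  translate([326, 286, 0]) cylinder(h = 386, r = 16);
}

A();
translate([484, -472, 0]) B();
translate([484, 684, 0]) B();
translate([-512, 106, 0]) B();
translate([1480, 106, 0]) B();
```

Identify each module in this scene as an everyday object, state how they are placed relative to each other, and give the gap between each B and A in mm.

Each stool's nearest face is 170 mm from the table's bounding box.

A is a table. B is a stool. Four stools sit around the table at the −y, +y, −x, +x sides. The gap between each stool and the table is 170 mm.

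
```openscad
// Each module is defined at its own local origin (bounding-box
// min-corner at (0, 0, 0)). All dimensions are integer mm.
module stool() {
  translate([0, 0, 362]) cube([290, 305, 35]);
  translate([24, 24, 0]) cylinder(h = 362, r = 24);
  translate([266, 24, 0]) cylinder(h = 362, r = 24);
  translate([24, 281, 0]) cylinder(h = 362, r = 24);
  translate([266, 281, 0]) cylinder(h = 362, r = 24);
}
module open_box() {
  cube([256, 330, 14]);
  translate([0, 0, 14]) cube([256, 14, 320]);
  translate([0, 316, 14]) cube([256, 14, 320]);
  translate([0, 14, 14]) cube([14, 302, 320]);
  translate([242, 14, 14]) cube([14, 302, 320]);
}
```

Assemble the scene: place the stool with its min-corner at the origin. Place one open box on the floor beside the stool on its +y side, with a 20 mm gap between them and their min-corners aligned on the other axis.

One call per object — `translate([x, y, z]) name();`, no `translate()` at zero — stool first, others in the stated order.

stool();
translate([0, 325, 0]) open_box();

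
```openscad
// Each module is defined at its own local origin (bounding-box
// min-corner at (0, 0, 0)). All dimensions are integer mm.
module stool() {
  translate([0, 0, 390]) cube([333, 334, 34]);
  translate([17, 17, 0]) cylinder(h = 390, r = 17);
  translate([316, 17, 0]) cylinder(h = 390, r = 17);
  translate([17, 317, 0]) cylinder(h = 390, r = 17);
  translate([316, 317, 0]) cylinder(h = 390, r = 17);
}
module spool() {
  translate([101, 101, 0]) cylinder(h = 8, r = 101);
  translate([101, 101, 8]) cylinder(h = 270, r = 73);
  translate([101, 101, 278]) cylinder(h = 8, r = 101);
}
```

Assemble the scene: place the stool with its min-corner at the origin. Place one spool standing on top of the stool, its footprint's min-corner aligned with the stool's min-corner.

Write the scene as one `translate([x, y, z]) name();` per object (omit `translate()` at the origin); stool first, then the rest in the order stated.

stool();
translate([0, 0, 424]) spool();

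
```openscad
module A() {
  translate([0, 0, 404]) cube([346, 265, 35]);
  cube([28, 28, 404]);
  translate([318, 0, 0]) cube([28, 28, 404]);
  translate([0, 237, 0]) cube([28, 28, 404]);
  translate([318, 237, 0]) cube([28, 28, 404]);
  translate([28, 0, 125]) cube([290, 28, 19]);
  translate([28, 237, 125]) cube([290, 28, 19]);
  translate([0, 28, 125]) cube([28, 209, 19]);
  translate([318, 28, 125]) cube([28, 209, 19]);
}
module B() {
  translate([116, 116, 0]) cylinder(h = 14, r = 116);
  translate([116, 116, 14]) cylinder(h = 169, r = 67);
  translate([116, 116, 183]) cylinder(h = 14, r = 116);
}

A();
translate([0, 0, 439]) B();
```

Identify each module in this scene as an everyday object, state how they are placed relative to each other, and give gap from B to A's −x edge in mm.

The spool's min-x is at 0; the stool's min-x is 0; gap = 0 mm.

A is a stool. B is a spool. The spool is on top of the stool. The gap from the spool to the stool's −x edge is 0 mm.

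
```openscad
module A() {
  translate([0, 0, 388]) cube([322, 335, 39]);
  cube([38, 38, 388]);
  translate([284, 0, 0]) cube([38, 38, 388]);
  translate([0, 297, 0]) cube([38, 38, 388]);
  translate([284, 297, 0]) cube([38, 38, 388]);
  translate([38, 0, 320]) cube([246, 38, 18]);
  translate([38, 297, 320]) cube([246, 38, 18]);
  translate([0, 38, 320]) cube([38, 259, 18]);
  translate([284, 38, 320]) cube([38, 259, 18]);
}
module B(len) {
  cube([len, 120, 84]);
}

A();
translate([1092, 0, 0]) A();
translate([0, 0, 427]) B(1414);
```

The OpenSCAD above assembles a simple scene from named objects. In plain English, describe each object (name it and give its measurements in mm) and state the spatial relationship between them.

A is a four-legged stool. The seat is 322×335 mm, 39 mm thick, top at z = 427 mm. It stands on four square legs, each 38×38 mm in cross-section, from z = 0 to the seat underside, each flush with a corner of the seat. Four stretchers, 38 mm wide and 18 mm tall, connect adjacent legs with their undersides at z = 320 mm, each running between the inner faces of the legs it joins and aligned with the legs' outer faces on the other axis.

B is a rectangular beam 1414 mm long (x), 120 mm deep (y), 84 mm thick (z).

The beam spans the tops of two stools placed 770 mm apart, resting at z = 427 mm.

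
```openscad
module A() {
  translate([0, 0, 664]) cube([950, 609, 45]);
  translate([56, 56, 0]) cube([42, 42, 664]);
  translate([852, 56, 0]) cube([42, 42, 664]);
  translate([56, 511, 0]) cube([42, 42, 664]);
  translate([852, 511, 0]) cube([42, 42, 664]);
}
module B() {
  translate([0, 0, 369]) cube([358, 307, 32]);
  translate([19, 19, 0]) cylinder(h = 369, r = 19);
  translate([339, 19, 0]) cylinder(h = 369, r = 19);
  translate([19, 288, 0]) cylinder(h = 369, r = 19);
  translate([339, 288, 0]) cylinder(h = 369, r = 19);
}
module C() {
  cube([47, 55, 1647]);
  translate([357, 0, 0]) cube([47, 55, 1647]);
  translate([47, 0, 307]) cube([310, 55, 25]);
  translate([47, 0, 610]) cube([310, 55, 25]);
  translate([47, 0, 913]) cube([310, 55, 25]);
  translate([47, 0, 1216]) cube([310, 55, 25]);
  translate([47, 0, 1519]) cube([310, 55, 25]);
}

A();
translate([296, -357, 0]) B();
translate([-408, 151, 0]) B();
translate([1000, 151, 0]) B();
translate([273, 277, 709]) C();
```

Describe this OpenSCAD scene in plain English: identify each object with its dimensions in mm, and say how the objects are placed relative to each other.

A is a rectangular dining table. The top is 950×609×45 mm with its upper surface at z = 709 mm. It stands on four 42×42 mm square legs, each inset 56 mm from the nearest pair of top edges, running from the floor to the underside of the top.

B is a four-legged stool. The seat is a 358×307×32 mm slab whose top surface is at z = 401 mm; four round legs, each 38 mm in diameter, run from the floor (z = 0) to the underside of the seat, each leg's axis is inset half a diameter from the nearest pair of seat edges (so the leg's bounding box is flush with the corner).

C is a straight ladder. Two 47×55 mm vertical rails, 1647 mm tall, stand 404 mm apart (outside-to-outside) with their front faces coplanar on the −y side. 5 rungs, each 55 mm deep and 25 mm tall, span between the inner faces of the rails, front faces flush with the rails. The lowest rung's underside is at z = 307 mm and rungs are spaced 303 mm apart (underside to underside).

Three stools sit around the table at the −y, −x, +x sides. The ladder is on top of the table, centred.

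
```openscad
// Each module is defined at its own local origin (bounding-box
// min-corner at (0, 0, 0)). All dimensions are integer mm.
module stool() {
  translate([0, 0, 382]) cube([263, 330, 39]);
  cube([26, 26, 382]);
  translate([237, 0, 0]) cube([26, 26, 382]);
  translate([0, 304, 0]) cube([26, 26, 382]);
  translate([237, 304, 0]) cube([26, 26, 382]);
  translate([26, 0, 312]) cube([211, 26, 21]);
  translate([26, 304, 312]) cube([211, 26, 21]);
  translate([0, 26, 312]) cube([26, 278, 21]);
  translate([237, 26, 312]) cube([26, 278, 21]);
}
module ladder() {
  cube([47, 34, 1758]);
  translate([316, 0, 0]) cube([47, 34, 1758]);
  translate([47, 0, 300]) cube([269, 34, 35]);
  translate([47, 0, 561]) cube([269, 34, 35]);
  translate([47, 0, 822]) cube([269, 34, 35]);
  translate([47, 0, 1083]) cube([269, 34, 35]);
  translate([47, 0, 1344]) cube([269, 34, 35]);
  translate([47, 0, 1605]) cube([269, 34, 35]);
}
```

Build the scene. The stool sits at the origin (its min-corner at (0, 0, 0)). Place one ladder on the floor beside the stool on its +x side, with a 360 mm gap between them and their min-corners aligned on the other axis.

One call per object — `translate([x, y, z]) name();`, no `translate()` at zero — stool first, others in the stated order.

stool();
translate([623, 0, 0]) ladder();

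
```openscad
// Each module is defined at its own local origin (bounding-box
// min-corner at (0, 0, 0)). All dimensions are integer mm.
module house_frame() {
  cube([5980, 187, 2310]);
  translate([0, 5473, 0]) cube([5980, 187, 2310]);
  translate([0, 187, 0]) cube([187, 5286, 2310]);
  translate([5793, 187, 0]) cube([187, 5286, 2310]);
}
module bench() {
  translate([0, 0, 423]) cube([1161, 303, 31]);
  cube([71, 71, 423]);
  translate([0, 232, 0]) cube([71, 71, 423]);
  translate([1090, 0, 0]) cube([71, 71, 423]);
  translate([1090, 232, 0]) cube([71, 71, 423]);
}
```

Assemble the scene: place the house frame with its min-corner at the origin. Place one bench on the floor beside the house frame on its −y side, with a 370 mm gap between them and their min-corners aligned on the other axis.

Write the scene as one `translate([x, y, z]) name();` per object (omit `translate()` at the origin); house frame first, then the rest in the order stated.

house_frame();
translate([0, -673, 0]) bench();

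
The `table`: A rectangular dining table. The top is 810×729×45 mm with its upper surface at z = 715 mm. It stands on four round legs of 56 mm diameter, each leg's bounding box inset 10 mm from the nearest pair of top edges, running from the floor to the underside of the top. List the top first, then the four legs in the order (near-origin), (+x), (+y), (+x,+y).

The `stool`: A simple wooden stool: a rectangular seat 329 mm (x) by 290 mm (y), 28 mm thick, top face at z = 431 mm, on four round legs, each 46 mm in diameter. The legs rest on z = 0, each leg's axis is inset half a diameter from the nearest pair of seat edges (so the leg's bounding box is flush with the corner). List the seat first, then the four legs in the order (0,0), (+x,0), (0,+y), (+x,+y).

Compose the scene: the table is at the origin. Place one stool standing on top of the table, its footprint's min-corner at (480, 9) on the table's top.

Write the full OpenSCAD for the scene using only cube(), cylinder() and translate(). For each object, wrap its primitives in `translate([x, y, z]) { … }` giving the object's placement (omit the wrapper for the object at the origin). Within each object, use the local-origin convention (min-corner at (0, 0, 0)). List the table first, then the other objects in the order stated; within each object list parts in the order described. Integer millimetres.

translate([0, 0, 670]) cube([810, 729, 45]);
translate([38, 38, 0]) cylinder(h = 670, r = 28);
translate([772, 38, 0]) cylinder(h = 670, r = 28);
translate([38, 691, 0]) cylinder(h = 670, r = 28);
translate([772, 691, 0]) cylinder(h = 670, r = 28);
translate([480, 9, 715]) {
  translate([0, 0, 403]) cube([329, 290, 28]);
  translate([23, 23, 0]) cylinder(h = 403, r = 23);
  translate([306, 23, 0]) cylinder(h = 403, r = 23);
  translate([23, 267, 0]) cylinder(h = 403, r = 23);
  translate([306, 267, 0]) cylinder(h = 403, r = 23);
}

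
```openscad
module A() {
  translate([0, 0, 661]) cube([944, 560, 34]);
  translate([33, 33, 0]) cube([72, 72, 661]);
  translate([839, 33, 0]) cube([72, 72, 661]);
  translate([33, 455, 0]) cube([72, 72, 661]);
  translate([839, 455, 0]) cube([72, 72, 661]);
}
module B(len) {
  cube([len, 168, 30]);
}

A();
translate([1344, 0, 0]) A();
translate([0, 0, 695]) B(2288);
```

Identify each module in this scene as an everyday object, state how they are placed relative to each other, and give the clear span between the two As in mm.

Second table starts at x = 1344; first ends at x = 944; clear span = 1344 − 944 = 400 mm.

A is a table. B is a beam. A beam spans the tops of two tables. The clear span between the two tables is 400 mm.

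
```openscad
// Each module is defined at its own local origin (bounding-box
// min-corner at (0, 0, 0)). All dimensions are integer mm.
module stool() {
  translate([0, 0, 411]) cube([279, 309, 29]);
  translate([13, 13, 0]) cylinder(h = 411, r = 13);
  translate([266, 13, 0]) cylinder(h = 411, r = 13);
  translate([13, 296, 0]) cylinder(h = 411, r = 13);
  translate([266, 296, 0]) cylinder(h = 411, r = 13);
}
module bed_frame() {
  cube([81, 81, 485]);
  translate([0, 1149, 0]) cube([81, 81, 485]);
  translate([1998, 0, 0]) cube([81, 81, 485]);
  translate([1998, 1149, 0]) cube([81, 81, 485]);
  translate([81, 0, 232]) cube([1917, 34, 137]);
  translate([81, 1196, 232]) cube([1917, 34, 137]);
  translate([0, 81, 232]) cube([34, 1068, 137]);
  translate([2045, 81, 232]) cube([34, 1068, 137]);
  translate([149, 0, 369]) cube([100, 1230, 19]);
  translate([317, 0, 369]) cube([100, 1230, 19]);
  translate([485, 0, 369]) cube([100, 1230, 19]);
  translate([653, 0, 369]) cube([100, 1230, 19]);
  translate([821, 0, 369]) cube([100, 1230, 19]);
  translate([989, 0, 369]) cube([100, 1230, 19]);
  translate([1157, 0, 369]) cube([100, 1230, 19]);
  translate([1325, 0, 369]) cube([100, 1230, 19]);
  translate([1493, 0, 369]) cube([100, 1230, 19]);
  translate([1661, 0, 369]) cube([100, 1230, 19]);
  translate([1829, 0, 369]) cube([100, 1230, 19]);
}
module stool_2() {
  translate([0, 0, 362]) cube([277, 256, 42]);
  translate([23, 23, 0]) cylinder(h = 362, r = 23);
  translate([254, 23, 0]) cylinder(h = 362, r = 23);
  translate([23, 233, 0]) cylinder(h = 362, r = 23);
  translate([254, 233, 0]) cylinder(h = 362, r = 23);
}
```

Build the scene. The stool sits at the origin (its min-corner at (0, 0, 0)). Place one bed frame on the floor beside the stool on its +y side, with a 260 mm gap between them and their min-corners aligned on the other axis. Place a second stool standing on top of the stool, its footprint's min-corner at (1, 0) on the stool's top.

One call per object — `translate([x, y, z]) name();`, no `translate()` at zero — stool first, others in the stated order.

stool();
translate([0, 569, 0]) bed_frame();
translate([1, 0, 440]) stool_2();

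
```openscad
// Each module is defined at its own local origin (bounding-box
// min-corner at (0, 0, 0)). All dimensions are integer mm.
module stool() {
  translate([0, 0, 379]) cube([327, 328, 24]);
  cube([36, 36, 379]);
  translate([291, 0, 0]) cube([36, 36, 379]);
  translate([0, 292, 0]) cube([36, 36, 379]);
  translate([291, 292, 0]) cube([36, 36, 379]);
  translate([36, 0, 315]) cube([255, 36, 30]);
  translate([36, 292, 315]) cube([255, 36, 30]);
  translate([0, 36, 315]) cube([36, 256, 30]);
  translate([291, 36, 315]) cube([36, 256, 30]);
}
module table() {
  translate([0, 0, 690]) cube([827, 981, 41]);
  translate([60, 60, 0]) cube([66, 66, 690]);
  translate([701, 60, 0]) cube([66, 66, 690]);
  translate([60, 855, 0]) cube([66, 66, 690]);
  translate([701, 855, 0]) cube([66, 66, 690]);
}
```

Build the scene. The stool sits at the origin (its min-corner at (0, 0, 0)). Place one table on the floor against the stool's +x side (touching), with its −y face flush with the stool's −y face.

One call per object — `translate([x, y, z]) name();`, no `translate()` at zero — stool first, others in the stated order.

stool();
translate([327, 0, 0]) table();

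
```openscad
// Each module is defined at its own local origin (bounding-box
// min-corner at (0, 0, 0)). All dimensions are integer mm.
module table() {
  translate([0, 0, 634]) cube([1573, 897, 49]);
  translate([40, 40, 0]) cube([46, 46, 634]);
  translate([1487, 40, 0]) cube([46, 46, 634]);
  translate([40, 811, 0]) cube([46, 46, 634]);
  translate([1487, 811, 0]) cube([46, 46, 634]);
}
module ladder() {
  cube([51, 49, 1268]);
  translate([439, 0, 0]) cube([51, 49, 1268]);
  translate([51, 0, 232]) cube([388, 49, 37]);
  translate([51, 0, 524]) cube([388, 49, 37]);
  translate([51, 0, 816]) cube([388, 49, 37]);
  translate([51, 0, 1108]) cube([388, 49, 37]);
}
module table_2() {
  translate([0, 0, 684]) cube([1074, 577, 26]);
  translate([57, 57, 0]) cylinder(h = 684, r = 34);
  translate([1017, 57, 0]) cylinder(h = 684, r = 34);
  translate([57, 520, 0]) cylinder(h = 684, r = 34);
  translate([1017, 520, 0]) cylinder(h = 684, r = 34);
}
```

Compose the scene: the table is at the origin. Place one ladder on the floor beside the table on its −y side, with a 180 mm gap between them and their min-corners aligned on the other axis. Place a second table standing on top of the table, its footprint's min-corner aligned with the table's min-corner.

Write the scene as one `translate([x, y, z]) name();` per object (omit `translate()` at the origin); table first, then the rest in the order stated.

table();
translate([0, -229, 0]) ladder();
translate([0, 0, 683]) table_2();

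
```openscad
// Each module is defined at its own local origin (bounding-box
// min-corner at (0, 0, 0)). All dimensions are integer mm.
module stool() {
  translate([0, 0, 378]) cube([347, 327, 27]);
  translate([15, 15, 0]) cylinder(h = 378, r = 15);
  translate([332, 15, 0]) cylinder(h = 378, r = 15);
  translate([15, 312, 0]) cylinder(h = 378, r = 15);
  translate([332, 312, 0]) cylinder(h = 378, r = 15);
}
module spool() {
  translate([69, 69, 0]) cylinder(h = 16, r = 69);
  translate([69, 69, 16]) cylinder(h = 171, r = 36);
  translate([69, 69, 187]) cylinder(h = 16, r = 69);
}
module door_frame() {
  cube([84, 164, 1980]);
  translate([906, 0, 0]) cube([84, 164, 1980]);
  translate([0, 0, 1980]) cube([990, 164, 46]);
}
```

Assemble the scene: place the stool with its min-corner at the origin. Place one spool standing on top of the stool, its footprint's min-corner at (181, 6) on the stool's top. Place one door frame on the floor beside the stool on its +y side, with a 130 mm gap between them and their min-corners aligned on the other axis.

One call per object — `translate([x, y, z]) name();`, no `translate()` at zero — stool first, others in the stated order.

stool();
translate([181, 6, 405]) spool();
translate([0, 457, 0]) door_frame();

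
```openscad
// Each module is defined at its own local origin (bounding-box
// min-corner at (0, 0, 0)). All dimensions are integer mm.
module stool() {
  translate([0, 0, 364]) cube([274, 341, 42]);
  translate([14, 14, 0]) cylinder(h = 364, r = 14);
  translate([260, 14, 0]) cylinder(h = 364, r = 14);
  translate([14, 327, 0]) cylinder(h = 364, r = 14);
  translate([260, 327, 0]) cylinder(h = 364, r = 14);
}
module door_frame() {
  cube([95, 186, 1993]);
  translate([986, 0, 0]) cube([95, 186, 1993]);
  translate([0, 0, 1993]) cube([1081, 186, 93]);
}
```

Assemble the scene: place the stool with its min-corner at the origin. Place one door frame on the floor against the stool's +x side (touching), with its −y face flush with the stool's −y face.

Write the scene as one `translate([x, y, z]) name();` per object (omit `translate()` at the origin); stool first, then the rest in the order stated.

stool();
translate([274, 0, 0]) door_frame();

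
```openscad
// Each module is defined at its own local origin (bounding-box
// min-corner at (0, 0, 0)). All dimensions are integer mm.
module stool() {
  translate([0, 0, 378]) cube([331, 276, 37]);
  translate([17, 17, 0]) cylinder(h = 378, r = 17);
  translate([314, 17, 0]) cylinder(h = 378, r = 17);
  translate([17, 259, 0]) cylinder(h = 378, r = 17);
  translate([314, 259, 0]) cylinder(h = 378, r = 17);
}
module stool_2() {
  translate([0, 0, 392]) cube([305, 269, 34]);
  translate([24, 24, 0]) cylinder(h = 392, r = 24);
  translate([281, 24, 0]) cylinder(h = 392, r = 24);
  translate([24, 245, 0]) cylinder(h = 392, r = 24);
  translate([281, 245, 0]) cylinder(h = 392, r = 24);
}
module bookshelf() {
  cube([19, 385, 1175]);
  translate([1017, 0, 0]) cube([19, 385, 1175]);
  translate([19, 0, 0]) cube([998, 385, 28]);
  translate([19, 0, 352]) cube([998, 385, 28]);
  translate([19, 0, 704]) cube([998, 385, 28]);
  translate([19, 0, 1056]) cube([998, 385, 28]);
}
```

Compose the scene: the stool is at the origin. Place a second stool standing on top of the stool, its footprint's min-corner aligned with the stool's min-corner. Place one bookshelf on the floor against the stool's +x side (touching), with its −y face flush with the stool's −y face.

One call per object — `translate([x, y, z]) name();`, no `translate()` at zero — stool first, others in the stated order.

stool();
translate([0, 0, 415]) stool_2();
translate([331, 0, 0]) bookshelf();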